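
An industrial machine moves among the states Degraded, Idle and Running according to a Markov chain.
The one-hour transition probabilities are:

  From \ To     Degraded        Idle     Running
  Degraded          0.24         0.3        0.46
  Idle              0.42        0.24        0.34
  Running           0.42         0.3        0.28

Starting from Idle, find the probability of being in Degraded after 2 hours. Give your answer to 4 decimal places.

Sum over the intermediate state after 1 hour:
P = P(Idle→Degraded)·P(Degraded→Degraded) + P(Idle→Idle)·P(Idle→Degraded) + P(Idle→Running)·P(Running→Degraded)
  = 0.42×0.24 + 0.24×0.42 + 0.34×0.42
  = 0.1008 + 0.1008 + 0.1428 = 0.3444

0.3444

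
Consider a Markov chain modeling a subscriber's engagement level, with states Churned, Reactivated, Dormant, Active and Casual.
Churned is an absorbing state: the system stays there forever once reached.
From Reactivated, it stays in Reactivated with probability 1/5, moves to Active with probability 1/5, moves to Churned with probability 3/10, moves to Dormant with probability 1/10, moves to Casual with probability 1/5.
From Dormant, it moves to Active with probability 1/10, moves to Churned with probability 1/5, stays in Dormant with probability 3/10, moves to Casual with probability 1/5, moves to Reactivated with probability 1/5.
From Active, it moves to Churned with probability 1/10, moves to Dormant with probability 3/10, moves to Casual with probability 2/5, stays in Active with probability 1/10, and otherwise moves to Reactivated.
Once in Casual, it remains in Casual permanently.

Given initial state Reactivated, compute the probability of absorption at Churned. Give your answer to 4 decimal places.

0.5172

Let h(s) be the probability of absorption at Churned starting from transient state s. Then h(Churned) = 1 and h(Casual) = 0. By first-step analysis:
h(Reactivated) = 0.3·1 + 0.2·h(Reactivated) + 0.1·h(Dormant) + 0.2·h(Active) + 0.2·0
h(Dormant) = 0.2·1 + 0.2·h(Reactivated) + 0.3·h(Dormant) + 0.1·h(Active) + 0.2·0
h(Active) = 0.1·1 + 0.1·h(Reactivated) + 0.3·h(Dormant) + 0.1·h(Active) + 0.4·0
Solving: h(Reactivated) = 0.5172, h(Dormant) = 0.4805, h(Active) = 0.3287.
Starting from Reactivated, the probability is 0.5172.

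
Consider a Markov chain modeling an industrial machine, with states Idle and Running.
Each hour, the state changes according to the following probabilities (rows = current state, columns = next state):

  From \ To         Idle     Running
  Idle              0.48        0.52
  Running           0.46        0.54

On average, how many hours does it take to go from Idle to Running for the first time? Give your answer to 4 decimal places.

Let t(s) be the expected number of hours to first reach Running from state s, with t(Running) = 0. Conditioning on the first hour:
t(Idle) = 1 + 0.48·t(Idle)
Solving: t(Idle) = 1.9231.
Expected hours from Idle to Running: 1.9231.

1.9231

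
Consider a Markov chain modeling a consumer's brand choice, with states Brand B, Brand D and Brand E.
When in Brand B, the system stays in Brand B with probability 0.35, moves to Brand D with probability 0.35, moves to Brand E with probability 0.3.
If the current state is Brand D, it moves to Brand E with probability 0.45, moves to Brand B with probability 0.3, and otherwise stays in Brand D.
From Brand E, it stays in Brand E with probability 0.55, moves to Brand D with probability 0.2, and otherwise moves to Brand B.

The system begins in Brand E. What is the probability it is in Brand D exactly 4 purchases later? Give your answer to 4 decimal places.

0.2564

Propagate the distribution vector 4 purchases from Brand E.
After 0 purchases: (0.0000, 0.0000, 1.0000)
After 1 purchase: (0.2500, 0.2000, 0.5500)
After 2 purchases: (0.2850, 0.2475, 0.4675)
After 3 purchases: (0.2909, 0.2551, 0.4540)
After 4 purchases: (0.2918, 0.2564, 0.4518)
P(in Brand D after 4 purchases) = 0.2564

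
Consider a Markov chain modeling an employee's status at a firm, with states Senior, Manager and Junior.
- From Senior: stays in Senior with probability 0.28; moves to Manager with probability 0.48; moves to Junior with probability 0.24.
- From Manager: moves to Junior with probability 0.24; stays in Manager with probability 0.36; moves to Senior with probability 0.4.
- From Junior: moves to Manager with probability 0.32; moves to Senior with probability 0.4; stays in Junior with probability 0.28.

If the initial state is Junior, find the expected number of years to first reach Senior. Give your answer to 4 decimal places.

Let t(s) be the expected number of years to first reach Senior from state s, with t(Senior) = 0. Conditioning on the first year:
t(Manager) = 1 + 0.36·t(Manager) + 0.24·t(Junior)
t(Junior) = 1 + 0.32·t(Manager) + 0.28·t(Junior)
Solving: t(Manager) = 2.5000, t(Junior) = 2.5000.
Expected years from Junior to Senior: 2.5000.

2.5000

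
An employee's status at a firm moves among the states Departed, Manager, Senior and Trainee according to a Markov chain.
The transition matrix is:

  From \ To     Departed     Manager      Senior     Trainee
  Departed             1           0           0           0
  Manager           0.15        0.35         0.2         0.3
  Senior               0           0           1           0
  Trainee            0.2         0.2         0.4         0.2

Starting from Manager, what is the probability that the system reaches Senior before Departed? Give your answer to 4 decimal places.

Let h(s) be the probability of absorption at Senior starting from transient state s. Then h(Senior) = 1 and h(Departed) = 0. By first-step analysis:
h(Manager) = 0.15·0 + 0.35·h(Manager) + 0.2·1 + 0.3·h(Trainee)
h(Trainee) = 0.2·0 + 0.2·h(Manager) + 0.4·1 + 0.2·h(Trainee)
Solving: h(Manager) = 0.6087, h(Trainee) = 0.6522.
Starting from Manager, the probability is 0.6087.

0.6087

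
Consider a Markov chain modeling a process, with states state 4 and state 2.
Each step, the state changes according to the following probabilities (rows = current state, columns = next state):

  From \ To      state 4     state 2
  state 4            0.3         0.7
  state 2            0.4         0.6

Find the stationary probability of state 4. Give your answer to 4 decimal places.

Let the stationary distribution be π with π = πP and π_1 + π_2 = 1.
π_1 = 0.3·π_1 + 0.4·π_2
Solving with the normalization constraint gives π = (0.3636, 0.6364).
So the stationary probability of state 4 is 0.3636.

0.3636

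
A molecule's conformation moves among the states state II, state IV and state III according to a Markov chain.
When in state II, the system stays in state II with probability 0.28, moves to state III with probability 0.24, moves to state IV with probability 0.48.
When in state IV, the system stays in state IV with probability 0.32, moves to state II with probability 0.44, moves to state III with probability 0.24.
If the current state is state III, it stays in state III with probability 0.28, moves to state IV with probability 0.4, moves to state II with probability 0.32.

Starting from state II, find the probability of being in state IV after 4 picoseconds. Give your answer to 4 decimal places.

Propagate the distribution vector 4 picoseconds from state II.
After 0 picoseconds: (1.0000, 0.0000, 0.0000)
After 1 picosecond: (0.2800, 0.4800, 0.2400)
After 2 picoseconds: (0.3664, 0.3840, 0.2496)
After 3 picoseconds: (0.3514, 0.3986, 0.2500)
After 4 picoseconds: (0.3538, 0.3962, 0.2500)
P(in state IV after 4 picoseconds) = 0.3962

0.3962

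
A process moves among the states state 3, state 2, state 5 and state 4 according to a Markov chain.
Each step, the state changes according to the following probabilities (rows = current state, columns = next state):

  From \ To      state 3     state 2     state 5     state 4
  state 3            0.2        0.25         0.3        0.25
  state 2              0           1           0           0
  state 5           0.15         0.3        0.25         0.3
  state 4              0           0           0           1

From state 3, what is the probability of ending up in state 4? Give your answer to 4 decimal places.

Let h(s) be the probability of absorption at state 4 starting from transient state s. Then h(state 4) = 1 and h(state 2) = 0. By first-step analysis:
h(state 3) = 0.2·h(state 3) + 0.25·0 + 0.3·h(state 5) + 0.25·1
h(state 5) = 0.15·h(state 3) + 0.3·0 + 0.25·h(state 5) + 0.3·1
Solving: h(state 3) = 0.5000, h(state 5) = 0.5000.
Starting from state 3, the probability is 0.5000.

0.5000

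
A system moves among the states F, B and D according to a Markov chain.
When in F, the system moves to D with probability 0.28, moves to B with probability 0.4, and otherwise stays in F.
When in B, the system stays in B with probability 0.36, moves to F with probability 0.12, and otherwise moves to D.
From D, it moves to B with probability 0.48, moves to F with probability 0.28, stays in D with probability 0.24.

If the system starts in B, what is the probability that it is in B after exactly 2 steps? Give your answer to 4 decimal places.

Sum over the intermediate state after 1 step:
P = P(B→F)·P(F→B) + P(B→B)·P(B→B) + P(B→D)·P(D→B)
  = 0.12×0.4 + 0.36×0.36 + 0.52×0.48
  = 0.0480 + 0.1296 + 0.2496 = 0.4272

0.4272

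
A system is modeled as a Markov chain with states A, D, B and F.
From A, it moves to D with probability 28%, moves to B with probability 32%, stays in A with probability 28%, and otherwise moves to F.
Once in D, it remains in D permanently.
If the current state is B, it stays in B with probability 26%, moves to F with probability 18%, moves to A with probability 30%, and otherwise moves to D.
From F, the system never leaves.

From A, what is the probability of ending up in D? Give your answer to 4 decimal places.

0.6648

Let h(s) be the probability of absorption at D starting from transient state s. Then h(D) = 1 and h(F) = 0. By first-step analysis:
h(A) = 0.28·h(A) + 0.28·1 + 0.32·h(B) + 0.12·0
h(B) = 0.3·h(A) + 0.26·1 + 0.26·h(B) + 0.18·0
Solving: h(A) = 0.6648, h(B) = 0.6209.
Starting from A, the probability is 0.6648.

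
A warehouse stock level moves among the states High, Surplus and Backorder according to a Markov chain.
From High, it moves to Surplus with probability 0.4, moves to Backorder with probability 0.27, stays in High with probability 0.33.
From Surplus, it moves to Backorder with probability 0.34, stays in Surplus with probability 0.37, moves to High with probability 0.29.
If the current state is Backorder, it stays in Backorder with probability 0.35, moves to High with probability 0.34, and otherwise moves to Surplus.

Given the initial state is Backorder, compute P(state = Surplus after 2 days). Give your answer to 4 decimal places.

Sum over the intermediate state after 1 day:
P = P(Backorder→High)·P(High→Surplus) + P(Backorder→Surplus)·P(Surplus→Surplus) + P(Backorder→Backorder)·P(Backorder→Surplus)
  = 0.34×0.4 + 0.31×0.37 + 0.35×0.31
  = 0.1360 + 0.1147 + 0.1085 = 0.3592

0.3592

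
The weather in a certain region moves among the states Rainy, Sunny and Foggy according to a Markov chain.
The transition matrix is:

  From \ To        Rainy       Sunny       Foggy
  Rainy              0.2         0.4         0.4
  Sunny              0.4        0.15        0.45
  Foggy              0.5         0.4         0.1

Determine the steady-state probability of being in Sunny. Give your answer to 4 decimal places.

Let the stationary distribution be π with π = πP and π_1 + π_2 + π_3 = 1.
π_1 = 0.2·π_1 + 0.4·π_2 + 0.5·π_3
π_2 = 0.4·π_1 + 0.15·π_2 + 0.4·π_3
Solving with the normalization constraint gives π = (0.3600, 0.3200, 0.3200).
So the stationary probability of Sunny is 0.3200.

0.3200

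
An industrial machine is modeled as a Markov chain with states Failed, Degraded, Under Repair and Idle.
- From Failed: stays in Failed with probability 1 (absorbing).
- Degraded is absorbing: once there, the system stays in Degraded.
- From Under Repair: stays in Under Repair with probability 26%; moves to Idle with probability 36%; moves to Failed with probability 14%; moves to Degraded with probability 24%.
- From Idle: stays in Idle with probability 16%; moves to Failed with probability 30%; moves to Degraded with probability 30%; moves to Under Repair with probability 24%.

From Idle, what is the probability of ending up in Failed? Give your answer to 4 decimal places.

0.4776

Let h(s) be the probability of absorption at Failed starting from transient state s. Then h(Failed) = 1 and h(Degraded) = 0. By first-step analysis:
h(Under Repair) = 0.14·1 + 0.24·0 + 0.26·h(Under Repair) + 0.36·h(Idle)
h(Idle) = 0.3·1 + 0.3·0 + 0.24·h(Under Repair) + 0.16·h(Idle)
Solving: h(Under Repair) = 0.4215, h(Idle) = 0.4776.
Starting from Idle, the probability is 0.4776.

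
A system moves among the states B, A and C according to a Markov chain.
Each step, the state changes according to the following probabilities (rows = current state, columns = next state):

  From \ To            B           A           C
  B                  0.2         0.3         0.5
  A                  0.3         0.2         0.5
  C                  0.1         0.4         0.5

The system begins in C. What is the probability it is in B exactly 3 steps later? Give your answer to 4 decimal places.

Propagate the distribution vector 3 steps from C.
After 0 steps: (0.0000, 0.0000, 1.0000)
After 1 step: (0.1000, 0.4000, 0.5000)
After 2 steps: (0.1900, 0.3100, 0.5000)
After 3 steps: (0.1810, 0.3190, 0.5000)
P(in B after 3 steps) = 0.1810

0.1810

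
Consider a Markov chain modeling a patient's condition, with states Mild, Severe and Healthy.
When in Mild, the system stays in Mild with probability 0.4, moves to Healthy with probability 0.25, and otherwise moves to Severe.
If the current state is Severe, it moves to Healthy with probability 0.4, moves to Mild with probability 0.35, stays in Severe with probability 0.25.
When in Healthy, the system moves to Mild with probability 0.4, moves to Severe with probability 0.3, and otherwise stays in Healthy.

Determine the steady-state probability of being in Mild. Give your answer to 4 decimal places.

0.3848

Let the stationary distribution be π with π = πP and π_1 + π_2 + π_3 = 1.
π_1 = 0.4·π_1 + 0.35·π_2 + 0.4·π_3
π_2 = 0.35·π_1 + 0.25·π_2 + 0.3·π_3
Solving with the normalization constraint gives π = (0.3848, 0.3040, 0.3112).
So the stationary probability of Mild is 0.3848.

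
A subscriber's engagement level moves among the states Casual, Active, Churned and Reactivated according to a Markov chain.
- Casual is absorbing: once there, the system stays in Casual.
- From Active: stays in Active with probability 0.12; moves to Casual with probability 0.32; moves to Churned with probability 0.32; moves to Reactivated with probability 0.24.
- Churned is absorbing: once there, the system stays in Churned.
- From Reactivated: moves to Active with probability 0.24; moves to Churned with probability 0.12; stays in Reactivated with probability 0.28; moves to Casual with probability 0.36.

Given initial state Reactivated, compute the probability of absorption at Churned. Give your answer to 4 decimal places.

Let h(s) be the probability of absorption at Churned starting from transient state s. Then h(Churned) = 1 and h(Casual) = 0. By first-step analysis:
h(Active) = 0.32·0 + 0.12·h(Active) + 0.32·1 + 0.24·h(Reactivated)
h(Reactivated) = 0.36·0 + 0.24·h(Active) + 0.12·1 + 0.28·h(Reactivated)
Solving: h(Active) = 0.4500, h(Reactivated) = 0.3167.
Starting from Reactivated, the probability is 0.3167.

0.3167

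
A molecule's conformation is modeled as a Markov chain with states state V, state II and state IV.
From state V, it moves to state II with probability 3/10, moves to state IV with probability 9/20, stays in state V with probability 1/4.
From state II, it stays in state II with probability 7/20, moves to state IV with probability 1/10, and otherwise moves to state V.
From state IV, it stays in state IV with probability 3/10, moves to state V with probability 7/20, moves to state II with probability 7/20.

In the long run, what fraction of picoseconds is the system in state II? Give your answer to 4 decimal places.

Let the stationary distribution be π with π = πP and π_1 + π_2 + π_3 = 1.
π_1 = 0.25·π_1 + 0.55·π_2 + 0.35·π_3
π_2 = 0.3·π_1 + 0.35·π_2 + 0.35·π_3
Solving with the normalization constraint gives π = (0.3784, 0.3311, 0.2905).
So the stationary probability of state II is 0.3311.

0.3311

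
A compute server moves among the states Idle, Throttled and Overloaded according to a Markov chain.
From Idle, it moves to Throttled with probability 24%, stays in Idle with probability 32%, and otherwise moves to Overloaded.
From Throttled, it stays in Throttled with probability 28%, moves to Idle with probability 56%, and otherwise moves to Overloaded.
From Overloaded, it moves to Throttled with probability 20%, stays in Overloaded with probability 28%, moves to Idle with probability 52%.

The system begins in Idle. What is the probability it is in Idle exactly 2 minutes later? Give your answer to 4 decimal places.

Sum over the intermediate state after 1 minute:
P = P(Idle→Idle)·P(Idle→Idle) + P(Idle→Throttled)·P(Throttled→Idle) + P(Idle→Overloaded)·P(Overloaded→Idle)
  = 0.32×0.32 + 0.24×0.56 + 0.44×0.52
  = 0.1024 + 0.1344 + 0.2288 = 0.4656

0.4656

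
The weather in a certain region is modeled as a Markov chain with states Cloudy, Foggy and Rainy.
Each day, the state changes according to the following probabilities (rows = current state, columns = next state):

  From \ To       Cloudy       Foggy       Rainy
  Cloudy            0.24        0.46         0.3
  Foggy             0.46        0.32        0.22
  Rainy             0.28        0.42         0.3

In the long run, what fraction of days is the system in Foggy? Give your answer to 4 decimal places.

0.3941

Let the stationary distribution be π with π = πP and π_1 + π_2 + π_3 = 1.
π_1 = 0.24·π_1 + 0.46·π_2 + 0.28·π_3
π_2 = 0.46·π_1 + 0.32·π_2 + 0.42·π_3
Solving with the normalization constraint gives π = (0.3374, 0.3941, 0.2685).
So the stationary probability of Foggy is 0.3941.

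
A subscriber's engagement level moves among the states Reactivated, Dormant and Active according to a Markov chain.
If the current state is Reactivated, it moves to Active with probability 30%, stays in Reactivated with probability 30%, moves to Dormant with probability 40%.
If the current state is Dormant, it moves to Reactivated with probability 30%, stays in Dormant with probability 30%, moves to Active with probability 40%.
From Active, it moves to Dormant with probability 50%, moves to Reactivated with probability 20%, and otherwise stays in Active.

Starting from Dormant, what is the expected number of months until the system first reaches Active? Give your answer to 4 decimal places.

Let t(s) be the expected number of months to first reach Active from state s, with t(Active) = 0. Conditioning on the first month:
t(Reactivated) = 1 + 0.3·t(Reactivated) + 0.4·t(Dormant)
t(Dormant) = 1 + 0.3·t(Reactivated) + 0.3·t(Dormant)
Solving: t(Reactivated) = 2.9730, t(Dormant) = 2.7027.
Expected months from Dormant to Active: 2.7027.

2.7027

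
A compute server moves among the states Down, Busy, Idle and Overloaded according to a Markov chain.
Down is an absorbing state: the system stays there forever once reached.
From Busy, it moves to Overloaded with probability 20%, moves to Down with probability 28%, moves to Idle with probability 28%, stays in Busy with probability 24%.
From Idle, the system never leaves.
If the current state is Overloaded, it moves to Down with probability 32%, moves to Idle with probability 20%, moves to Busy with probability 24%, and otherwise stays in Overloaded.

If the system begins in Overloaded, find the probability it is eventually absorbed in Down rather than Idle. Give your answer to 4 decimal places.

0.5861

Let h(s) be the probability of absorption at Down starting from transient state s. Then h(Down) = 1 and h(Idle) = 0. By first-step analysis:
h(Busy) = 0.28·1 + 0.24·h(Busy) + 0.28·0 + 0.2·h(Overloaded)
h(Overloaded) = 0.32·1 + 0.24·h(Busy) + 0.2·0 + 0.24·h(Overloaded)
Solving: h(Busy) = 0.5227, h(Overloaded) = 0.5861.
Starting from Overloaded, the probability is 0.5861.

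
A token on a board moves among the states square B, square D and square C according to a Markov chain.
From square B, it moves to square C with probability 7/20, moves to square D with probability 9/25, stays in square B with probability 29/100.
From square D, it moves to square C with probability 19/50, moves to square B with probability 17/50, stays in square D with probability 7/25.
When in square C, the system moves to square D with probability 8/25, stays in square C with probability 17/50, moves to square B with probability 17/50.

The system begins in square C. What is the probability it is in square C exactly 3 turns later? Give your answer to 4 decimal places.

Propagate the distribution vector 3 turns from square C.
After 0 turns: (0.0000, 0.0000, 1.0000)
After 1 turn: (0.3400, 0.3200, 0.3400)
After 2 turns: (0.3230, 0.3208, 0.3562)
After 3 turns: (0.3239, 0.3201, 0.3561)
P(in square C after 3 turns) = 0.3561

0.3561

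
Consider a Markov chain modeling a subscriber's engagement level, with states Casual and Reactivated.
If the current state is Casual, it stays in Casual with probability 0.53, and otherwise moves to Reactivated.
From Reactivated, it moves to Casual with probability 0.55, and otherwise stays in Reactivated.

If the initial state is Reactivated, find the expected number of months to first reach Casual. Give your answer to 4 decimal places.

Let t(s) be the expected number of months to first reach Casual from state s, with t(Casual) = 0. Conditioning on the first month:
t(Reactivated) = 1 + 0.45·t(Reactivated)
Solving: t(Reactivated) = 1.8182.
Expected months from Reactivated to Casual: 1.8182.

1.8182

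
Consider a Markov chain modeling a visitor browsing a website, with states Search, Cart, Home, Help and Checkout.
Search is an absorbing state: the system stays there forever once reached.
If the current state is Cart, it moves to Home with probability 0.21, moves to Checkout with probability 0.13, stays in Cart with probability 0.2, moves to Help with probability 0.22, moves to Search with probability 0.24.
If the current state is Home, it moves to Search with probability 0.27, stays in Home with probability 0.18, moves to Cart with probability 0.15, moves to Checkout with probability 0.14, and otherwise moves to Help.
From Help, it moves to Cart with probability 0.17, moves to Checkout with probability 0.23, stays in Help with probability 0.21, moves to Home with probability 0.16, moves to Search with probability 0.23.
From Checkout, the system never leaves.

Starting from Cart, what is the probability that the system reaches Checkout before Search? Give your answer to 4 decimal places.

0.3881

Let h(s) be the probability of absorption at Checkout starting from transient state s. Then h(Checkout) = 1 and h(Search) = 0. By first-step analysis:
h(Cart) = 0.24·0 + 0.2·h(Cart) + 0.21·h(Home) + 0.22·h(Help) + 0.13·1
h(Home) = 0.27·0 + 0.15·h(Cart) + 0.18·h(Home) + 0.26·h(Help) + 0.14·1
h(Help) = 0.23·0 + 0.17·h(Cart) + 0.16·h(Home) + 0.21·h(Help) + 0.23·1
Solving: h(Cart) = 0.3881, h(Home) = 0.3853, h(Help) = 0.4527.
Starting from Cart, the probability is 0.3881.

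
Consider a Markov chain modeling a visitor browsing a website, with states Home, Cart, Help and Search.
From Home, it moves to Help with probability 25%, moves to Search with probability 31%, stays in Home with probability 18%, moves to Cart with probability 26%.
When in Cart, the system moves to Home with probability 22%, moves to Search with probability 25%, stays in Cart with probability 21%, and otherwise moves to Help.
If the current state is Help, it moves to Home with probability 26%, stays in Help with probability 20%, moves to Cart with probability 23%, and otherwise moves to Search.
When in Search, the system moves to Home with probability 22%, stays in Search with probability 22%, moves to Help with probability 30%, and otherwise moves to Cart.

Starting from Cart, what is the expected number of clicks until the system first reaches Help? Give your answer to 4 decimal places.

Let t(s) be the expected number of clicks to first reach Help from state s, with t(Help) = 0. Conditioning on the first click:
t(Home) = 1 + 0.18·t(Home) + 0.26·t(Cart) + 0.31·t(Search)
t(Cart) = 1 + 0.22·t(Home) + 0.21·t(Cart) + 0.25·t(Search)
t(Search) = 1 + 0.22·t(Home) + 0.26·t(Cart) + 0.22·t(Search)
Solving: t(Home) = 3.5603, t(Cart) = 3.3323, t(Search) = 3.3970.
Expected clicks from Cart to Help: 3.3323.

3.3323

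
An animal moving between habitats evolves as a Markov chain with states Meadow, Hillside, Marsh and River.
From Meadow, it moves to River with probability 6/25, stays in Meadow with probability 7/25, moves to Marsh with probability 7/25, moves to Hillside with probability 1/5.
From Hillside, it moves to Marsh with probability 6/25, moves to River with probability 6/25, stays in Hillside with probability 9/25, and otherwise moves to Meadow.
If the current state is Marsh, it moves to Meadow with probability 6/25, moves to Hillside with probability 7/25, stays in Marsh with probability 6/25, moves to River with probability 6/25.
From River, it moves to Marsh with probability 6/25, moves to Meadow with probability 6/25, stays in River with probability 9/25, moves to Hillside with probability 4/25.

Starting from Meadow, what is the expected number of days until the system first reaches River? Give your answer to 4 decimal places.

Let t(s) be the expected number of days to first reach River from state s, with t(River) = 0. Conditioning on the first day:
t(Meadow) = 1 + 0.28·t(Meadow) + 0.2·t(Hillside) + 0.28·t(Marsh)
t(Hillside) = 1 + 0.16·t(Meadow) + 0.36·t(Hillside) + 0.24·t(Marsh)
t(Marsh) = 1 + 0.24·t(Meadow) + 0.28·t(Hillside) + 0.24·t(Marsh)
Solving: t(Meadow) = 4.1667, t(Hillside) = 4.1667, t(Marsh) = 4.1667.
Expected days from Meadow to River: 4.1667.

4.1667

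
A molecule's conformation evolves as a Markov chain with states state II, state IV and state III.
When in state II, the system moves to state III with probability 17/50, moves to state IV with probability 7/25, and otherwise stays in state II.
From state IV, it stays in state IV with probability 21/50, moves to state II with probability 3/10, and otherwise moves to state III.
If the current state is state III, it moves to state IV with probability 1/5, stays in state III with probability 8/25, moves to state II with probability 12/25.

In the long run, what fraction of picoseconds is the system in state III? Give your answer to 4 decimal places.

Let the stationary distribution be π with π = πP and π_1 + π_2 + π_3 = 1.
π_1 = 0.38·π_1 + 0.3·π_2 + 0.48·π_3
π_2 = 0.28·π_1 + 0.42·π_2 + 0.2·π_3
Solving with the normalization constraint gives π = (0.3879, 0.2962, 0.3159).
So the stationary probability of state III is 0.3159.

0.3159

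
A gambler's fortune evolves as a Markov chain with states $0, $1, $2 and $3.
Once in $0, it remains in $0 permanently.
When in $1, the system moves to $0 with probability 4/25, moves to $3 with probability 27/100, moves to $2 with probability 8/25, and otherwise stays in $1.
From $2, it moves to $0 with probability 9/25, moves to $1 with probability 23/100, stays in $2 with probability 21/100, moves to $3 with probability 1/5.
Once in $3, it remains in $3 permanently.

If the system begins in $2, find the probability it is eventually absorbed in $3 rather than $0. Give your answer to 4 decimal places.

0.4087

Let h(s) be the probability of absorption at $3 starting from transient state s. Then h($3) = 1 and h($0) = 0. By first-step analysis:
h($1) = 0.16·0 + 0.25·h($1) + 0.32·h($2) + 0.27·1
h($2) = 0.36·0 + 0.23·h($1) + 0.21·h($2) + 0.2·1
Solving: h($1) = 0.5344, h($2) = 0.4087.
Starting from $2, the probability is 0.4087.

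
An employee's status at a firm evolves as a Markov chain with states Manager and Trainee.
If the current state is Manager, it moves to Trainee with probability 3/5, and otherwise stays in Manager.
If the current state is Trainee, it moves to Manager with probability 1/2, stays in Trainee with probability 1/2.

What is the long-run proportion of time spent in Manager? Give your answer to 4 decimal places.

Let the stationary distribution be π with π = πP and π_1 + π_2 = 1.
π_1 = 0.4·π_1 + 0.5·π_2
Solving with the normalization constraint gives π = (0.4545, 0.5455).
So the stationary probability of Manager is 0.4545.

0.4545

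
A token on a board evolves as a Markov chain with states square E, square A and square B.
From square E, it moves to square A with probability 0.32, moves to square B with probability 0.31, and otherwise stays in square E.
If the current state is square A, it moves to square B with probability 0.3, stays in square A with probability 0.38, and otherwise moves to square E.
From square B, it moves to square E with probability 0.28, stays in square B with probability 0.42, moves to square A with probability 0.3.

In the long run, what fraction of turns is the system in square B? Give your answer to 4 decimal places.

0.3446

Let the stationary distribution be π with π = πP and π_1 + π_2 + π_3 = 1.
π_1 = 0.37·π_1 + 0.32·π_2 + 0.28·π_3
π_2 = 0.32·π_1 + 0.38·π_2 + 0.3·π_3
Solving with the normalization constraint gives π = (0.3223, 0.3331, 0.3446).
So the stationary probability of square B is 0.3446.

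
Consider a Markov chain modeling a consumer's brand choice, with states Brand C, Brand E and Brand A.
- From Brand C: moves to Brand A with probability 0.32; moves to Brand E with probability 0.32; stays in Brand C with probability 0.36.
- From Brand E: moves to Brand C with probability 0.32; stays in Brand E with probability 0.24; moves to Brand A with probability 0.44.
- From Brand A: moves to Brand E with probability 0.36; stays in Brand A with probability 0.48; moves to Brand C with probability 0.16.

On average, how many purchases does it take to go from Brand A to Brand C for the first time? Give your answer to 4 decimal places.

4.7297

Let t(s) be the expected number of purchases to first reach Brand C from state s, with t(Brand C) = 0. Conditioning on the first purchase:
t(Brand E) = 1 + 0.24·t(Brand E) + 0.44·t(Brand A)
t(Brand A) = 1 + 0.36·t(Brand E) + 0.48·t(Brand A)
Solving: t(Brand E) = 4.0541, t(Brand A) = 4.7297.
Expected purchases from Brand A to Brand C: 4.7297.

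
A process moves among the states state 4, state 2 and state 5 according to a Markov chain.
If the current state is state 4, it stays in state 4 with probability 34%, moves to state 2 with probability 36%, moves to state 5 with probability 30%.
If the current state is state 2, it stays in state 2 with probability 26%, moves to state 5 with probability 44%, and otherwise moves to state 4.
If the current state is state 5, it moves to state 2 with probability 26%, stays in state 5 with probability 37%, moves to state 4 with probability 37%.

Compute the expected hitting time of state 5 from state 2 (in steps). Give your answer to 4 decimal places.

2.5237

Let t(s) be the expected number of steps to first reach state 5 from state s, with t(state 5) = 0. Conditioning on the first step:
t(state 4) = 1 + 0.34·t(state 4) + 0.36·t(state 2)
t(state 2) = 1 + 0.3·t(state 4) + 0.26·t(state 2)
Solving: t(state 4) = 2.8917, t(state 2) = 2.5237.
Expected steps from state 2 to state 5: 2.5237.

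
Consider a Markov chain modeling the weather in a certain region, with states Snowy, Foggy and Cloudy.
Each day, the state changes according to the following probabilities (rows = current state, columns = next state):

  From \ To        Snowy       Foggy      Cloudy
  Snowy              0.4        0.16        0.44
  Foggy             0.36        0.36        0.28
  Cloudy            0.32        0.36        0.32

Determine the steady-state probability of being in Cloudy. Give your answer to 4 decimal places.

Let the stationary distribution be π with π = πP and π_1 + π_2 + π_3 = 1.
π_1 = 0.4·π_1 + 0.36·π_2 + 0.32·π_3
π_2 = 0.16·π_1 + 0.36·π_2 + 0.36·π_3
Solving with the normalization constraint gives π = (0.3603, 0.2879, 0.3517).
So the stationary probability of Cloudy is 0.3517.

0.3517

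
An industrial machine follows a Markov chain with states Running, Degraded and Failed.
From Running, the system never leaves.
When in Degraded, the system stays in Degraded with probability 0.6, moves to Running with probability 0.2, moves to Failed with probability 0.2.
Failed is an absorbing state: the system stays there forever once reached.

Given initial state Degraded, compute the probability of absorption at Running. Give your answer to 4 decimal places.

0.5000

Let h(s) be the probability of absorption at Running starting from transient state s. Then h(Running) = 1 and h(Failed) = 0. By first-step analysis:
h(Degraded) = 0.2·1 + 0.6·h(Degraded) + 0.2·0
Solving: h(Degraded) = 0.5000.
Starting from Degraded, the probability is 0.5000.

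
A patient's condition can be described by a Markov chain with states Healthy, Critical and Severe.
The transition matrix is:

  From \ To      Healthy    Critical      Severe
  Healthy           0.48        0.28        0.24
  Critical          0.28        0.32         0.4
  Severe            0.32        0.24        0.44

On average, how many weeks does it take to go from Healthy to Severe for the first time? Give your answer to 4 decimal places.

3.4884

Let t(s) be the expected number of weeks to first reach Severe from state s, with t(Severe) = 0. Conditioning on the first week:
t(Healthy) = 1 + 0.48·t(Healthy) + 0.28·t(Critical)
t(Critical) = 1 + 0.28·t(Healthy) + 0.32·t(Critical)
Solving: t(Healthy) = 3.4884, t(Critical) = 2.9070.
Expected weeks from Healthy to Severe: 3.4884.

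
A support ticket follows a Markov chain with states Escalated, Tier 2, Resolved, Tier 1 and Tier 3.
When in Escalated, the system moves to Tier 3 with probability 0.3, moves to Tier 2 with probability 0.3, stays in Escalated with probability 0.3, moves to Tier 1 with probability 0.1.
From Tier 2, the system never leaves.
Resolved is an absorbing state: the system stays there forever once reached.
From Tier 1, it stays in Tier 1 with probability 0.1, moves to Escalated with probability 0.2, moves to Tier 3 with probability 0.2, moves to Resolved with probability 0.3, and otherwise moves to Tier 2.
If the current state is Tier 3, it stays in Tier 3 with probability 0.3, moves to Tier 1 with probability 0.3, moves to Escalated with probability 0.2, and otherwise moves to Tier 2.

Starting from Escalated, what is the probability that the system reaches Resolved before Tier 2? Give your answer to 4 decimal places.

0.1553

Let h(s) be the probability of absorption at Resolved starting from transient state s. Then h(Resolved) = 1 and h(Tier 2) = 0. By first-step analysis:
h(Escalated) = 0.3·h(Escalated) + 0.3·0 + 0.1·h(Tier 1) + 0.3·h(Tier 3)
h(Tier 1) = 0.2·h(Escalated) + 0.2·0 + 0.3·1 + 0.1·h(Tier 1) + 0.2·h(Tier 3)
h(Tier 3) = 0.2·h(Escalated) + 0.2·0 + 0.3·h(Tier 1) + 0.3·h(Tier 3)
Solving: h(Escalated) = 0.1553, h(Tier 1) = 0.4175, h(Tier 3) = 0.2233.
Starting from Escalated, the probability is 0.1553.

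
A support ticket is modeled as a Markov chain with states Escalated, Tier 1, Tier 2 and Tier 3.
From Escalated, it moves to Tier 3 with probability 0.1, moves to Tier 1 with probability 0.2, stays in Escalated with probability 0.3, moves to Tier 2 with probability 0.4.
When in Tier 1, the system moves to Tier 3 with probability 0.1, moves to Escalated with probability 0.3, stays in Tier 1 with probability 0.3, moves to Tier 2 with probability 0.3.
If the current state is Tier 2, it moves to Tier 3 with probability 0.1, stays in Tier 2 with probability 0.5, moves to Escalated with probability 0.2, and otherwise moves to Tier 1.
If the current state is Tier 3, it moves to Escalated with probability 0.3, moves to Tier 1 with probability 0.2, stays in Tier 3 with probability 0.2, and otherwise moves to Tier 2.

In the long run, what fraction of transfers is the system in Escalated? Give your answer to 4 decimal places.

0.2593

Let the stationary distribution be π with π = πP and π_1 + π_2 + π_3 + π_4 = 1.
π_1 = 0.3·π_1 + 0.3·π_2 + 0.2·π_3 + 0.3·π_4
π_2 = 0.2·π_1 + 0.3·π_2 + 0.2·π_3 + 0.2·π_4
π_3 = 0.4·π_1 + 0.3·π_2 + 0.5·π_3 + 0.3·π_4
Solving with the normalization constraint gives π = (0.2593, 0.2222, 0.4074, 0.1111).
So the stationary probability of Escalated is 0.2593.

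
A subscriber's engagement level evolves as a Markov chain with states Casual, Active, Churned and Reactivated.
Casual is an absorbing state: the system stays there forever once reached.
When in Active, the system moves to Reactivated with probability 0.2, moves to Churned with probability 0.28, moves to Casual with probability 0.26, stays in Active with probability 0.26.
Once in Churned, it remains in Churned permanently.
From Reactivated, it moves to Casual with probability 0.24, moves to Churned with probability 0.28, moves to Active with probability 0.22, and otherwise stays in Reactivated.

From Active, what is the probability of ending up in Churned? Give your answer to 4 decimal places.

Let h(s) be the probability of absorption at Churned starting from transient state s. Then h(Churned) = 1 and h(Casual) = 0. By first-step analysis:
h(Active) = 0.26·0 + 0.26·h(Active) + 0.28·1 + 0.2·h(Reactivated)
h(Reactivated) = 0.24·0 + 0.22·h(Active) + 0.28·1 + 0.26·h(Reactivated)
Solving: h(Active) = 0.5226, h(Reactivated) = 0.5338.
Starting from Active, the probability is 0.5226.

0.5226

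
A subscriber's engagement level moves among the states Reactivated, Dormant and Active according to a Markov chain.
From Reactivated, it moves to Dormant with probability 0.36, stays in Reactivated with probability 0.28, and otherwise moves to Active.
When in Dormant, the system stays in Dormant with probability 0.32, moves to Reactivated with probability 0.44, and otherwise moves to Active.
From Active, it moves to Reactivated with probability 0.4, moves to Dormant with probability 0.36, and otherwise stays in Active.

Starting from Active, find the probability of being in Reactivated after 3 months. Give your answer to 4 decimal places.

0.3699

Propagate the distribution vector 3 months from Active.
After 0 months: (0.0000, 0.0000, 1.0000)
After 1 month: (0.4000, 0.3600, 0.2400)
After 2 months: (0.3664, 0.3456, 0.2880)
After 3 months: (0.3699, 0.3462, 0.2840)
P(in Reactivated after 3 months) = 0.3699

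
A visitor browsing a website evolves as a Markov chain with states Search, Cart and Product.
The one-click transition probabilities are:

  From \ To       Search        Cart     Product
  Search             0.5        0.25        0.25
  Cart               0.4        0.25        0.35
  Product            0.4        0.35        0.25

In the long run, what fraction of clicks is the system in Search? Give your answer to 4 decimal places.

0.4444

Let the stationary distribution be π with π = πP and π_1 + π_2 + π_3 = 1.
π_1 = 0.5·π_1 + 0.4·π_2 + 0.4·π_3
π_2 = 0.25·π_1 + 0.25·π_2 + 0.35·π_3
Solving with the normalization constraint gives π = (0.4444, 0.2778, 0.2778).
So the stationary probability of Search is 0.4444.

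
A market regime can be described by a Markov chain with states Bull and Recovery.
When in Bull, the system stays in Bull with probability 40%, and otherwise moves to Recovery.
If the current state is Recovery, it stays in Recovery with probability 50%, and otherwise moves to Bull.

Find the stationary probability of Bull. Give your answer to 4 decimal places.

Let the stationary distribution be π with π = πP and π_1 + π_2 = 1.
π_1 = 0.4·π_1 + 0.5·π_2
Solving with the normalization constraint gives π = (0.4545, 0.5455).
So the stationary probability of Bull is 0.4545.

0.4545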